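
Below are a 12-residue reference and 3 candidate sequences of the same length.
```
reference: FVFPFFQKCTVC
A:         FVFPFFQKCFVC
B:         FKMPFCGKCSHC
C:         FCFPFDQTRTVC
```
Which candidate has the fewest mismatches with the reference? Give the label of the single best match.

Hamming distances to reference — A: 1; B: 6; C: 4.
Smallest is A with 1 mismatch.

A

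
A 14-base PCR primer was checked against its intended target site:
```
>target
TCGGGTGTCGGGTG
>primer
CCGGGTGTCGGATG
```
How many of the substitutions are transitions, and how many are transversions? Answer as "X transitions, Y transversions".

Transitions (purine↔purine or pyrimidine↔pyrimidine): 1 T→C, 12 G→A.
Transversions (purine↔pyrimidine): none.

2 transitions, 0 transversions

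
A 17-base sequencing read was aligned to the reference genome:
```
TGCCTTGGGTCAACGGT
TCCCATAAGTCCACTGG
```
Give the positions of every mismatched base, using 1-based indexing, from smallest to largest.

Differences at position 2 (G→C), position 5 (T→A), position 7 (G→A), position 8 (G→A), position 12 (A→C), position 15 (G→T), position 17 (T→G).

2, 5, 7, 8, 12, 15, 17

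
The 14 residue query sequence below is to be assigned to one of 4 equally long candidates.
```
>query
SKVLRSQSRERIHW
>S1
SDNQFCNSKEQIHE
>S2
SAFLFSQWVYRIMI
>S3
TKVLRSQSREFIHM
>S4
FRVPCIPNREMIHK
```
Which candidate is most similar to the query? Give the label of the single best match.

S3

S1 differs at 9 residues; S2 differs at 8 residues; S3 differs at 3 residues; S4 differs at 9 residues. The closest is S3.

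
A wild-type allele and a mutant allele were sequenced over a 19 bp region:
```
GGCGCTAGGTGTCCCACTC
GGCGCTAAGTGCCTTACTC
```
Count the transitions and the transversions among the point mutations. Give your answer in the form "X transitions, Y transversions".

Mismatches (1-based):
position 8: G→A (purine→purine, transition)
position 12: T→C (pyrimidine→pyrimidine, transition)
position 14: C→T (pyrimidine→pyrimidine, transition)
position 15: C→T (pyrimidine→pyrimidine, transition)

4 transitions, 0 transversions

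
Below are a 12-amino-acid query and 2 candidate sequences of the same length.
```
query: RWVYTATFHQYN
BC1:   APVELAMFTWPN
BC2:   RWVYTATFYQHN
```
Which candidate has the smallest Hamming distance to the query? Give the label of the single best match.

BC2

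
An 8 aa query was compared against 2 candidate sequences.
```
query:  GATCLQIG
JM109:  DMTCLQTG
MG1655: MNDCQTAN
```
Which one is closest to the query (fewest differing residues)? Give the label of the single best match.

JM109

Hamming distances to query — JM109: 3; MG1655: 7.
Smallest is JM109 with 3 mismatches.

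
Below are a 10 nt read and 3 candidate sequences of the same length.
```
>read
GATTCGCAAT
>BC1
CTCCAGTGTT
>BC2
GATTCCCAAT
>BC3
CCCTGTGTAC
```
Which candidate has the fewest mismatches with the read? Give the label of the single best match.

BC2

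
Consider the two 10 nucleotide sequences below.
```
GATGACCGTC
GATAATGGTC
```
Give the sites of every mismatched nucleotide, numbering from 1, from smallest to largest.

Scanning 1-based: 4: G/A; 6: C/T; 7: C/G.

4, 6, 7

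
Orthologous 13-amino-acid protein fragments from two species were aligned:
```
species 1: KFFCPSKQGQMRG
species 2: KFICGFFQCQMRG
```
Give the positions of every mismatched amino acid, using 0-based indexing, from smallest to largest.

2, 4, 5, 6, 8

Differences at position 2 (F→I), position 4 (P→G), position 5 (S→F), position 6 (K→F), position 8 (G→C).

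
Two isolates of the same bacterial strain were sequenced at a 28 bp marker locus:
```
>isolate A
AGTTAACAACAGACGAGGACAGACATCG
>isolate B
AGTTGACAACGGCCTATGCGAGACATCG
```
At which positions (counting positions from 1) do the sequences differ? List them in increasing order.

5, 11, 13, 15, 17, 19, 20

Differences at position 5 (A→G), position 11 (A→G), position 13 (A→C), position 15 (G→T), position 17 (G→T), position 19 (A→C), position 20 (C→G).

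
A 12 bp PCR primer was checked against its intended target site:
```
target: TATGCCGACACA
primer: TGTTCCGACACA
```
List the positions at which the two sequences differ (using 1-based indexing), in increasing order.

2, 4

Scanning 1-based: 2: A/G; 4: G/T.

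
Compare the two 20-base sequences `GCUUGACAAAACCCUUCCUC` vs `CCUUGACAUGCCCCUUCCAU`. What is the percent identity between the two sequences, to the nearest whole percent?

6 positions differ (1, 9, 10, 11, 19, 20), so 14 of 20 match: 14/20 = 70%.

70%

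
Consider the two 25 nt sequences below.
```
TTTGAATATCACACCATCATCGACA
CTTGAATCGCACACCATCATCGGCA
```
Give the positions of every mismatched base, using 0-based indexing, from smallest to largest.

0, 7, 8, 22

Differences at position 0 (T→C), position 7 (A→C), position 8 (T→G), position 22 (A→G).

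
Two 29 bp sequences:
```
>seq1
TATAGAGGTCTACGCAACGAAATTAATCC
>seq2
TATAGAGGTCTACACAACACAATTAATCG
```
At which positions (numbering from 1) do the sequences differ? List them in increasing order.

14, 19, 20, 29

Scanning 1-based: 14: G/A; 19: G/A; 20: A/C; 29: C/G.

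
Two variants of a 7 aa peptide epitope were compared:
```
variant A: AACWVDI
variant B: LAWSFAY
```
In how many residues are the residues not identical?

Mismatches (1-based): residue 1: A→L; residue 3: C→W; residue 4: W→S; residue 5: V→F; residue 6: D→A; residue 7: I→Y.

6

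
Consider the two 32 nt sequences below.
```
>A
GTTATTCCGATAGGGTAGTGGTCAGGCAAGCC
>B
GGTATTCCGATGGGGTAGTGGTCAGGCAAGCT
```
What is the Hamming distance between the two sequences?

The sequences differ at sites 2, 12, 32 (1-based) — 3 in total.

3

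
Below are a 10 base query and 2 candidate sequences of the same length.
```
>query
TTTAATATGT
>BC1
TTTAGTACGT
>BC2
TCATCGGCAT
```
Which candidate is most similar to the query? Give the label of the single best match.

BC1 differs at 2 positions; BC2 differs at 8 positions. The closest is BC1.

BC1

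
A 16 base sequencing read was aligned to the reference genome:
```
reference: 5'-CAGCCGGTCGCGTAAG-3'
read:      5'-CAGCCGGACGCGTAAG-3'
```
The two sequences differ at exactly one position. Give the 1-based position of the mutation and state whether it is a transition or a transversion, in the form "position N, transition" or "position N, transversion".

position 8, transversion

Position 8 changes T→A. T is a pyrimidine and A is a purine, so this is a transversion.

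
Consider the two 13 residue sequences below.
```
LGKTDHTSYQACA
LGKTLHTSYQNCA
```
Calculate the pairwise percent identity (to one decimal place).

84.6%

2 positions differ (5, 11), so 11 of 13 match: 11/13 = 84.62%.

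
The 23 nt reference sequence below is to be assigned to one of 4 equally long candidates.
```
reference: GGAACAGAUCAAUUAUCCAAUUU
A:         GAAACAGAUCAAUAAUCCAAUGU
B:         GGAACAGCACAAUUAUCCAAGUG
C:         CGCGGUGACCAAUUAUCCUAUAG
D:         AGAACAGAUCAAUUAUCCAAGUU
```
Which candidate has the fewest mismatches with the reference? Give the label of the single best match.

Hamming distances to reference — A: 3; B: 4; C: 9; D: 2.
Smallest is D with 2 mismatches.

D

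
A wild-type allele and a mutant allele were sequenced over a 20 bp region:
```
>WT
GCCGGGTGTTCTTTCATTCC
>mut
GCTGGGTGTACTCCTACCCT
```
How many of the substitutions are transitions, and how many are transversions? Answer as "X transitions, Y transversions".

Mismatches (1-based):
site 3: C→T (pyrimidine→pyrimidine, transition)
site 10: T→A (pyrimidine→purine, transversion)
site 13: T→C (pyrimidine→pyrimidine, transition)
site 14: T→C (pyrimidine→pyrimidine, transition)
site 15: C→T (pyrimidine→pyrimidine, transition)
site 17: T→C (pyrimidine→pyrimidine, transition)
site 18: T→C (pyrimidine→pyrimidine, transition)
site 20: C→T (pyrimidine→pyrimidine, transition)

7 transitions, 1 transversion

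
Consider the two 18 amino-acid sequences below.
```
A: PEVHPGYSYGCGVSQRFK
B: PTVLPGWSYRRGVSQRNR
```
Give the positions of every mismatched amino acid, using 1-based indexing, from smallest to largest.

2, 4, 7, 10, 11, 17, 18

Scanning 1-based: 2: E/T; 4: H/L; 7: Y/W; 10: G/R; 11: C/R; 17: F/N; 18: K/R.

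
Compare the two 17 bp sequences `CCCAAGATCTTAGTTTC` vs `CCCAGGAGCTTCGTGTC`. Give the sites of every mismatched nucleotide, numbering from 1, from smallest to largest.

5, 8, 12, 15

Differences at site 5 (A→G), site 8 (T→G), site 12 (A→C), site 15 (T→G).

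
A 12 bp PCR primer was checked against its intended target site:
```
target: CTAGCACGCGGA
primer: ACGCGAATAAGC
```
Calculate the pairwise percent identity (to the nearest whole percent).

17%

10 positions differ (1, 2, 3, 4, 5, 7, 8, 9, 10, 12), so 2 of 12 match: 2/12 = 16.67%.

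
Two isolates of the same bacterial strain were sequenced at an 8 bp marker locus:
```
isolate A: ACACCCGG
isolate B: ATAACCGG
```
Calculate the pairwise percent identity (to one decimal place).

75.0%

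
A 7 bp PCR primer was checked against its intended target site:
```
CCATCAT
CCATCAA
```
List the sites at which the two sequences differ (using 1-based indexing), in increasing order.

Differences at site 7 (T→A).

7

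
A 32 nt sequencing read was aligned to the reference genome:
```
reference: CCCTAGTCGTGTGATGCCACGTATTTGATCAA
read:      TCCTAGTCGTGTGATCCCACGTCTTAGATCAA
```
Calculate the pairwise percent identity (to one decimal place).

87.5%

Mismatches at positions 1, 16, 23, 26 (1-based): 4 of 32.
Identical positions: 28/32 = 87.5% → 87.5%.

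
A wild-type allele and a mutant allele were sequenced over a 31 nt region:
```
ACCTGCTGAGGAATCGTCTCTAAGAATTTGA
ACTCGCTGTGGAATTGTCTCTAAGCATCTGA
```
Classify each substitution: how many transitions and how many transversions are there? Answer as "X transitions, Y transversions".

Transitions (purine↔purine or pyrimidine↔pyrimidine): 3 C→T, 4 T→C, 15 C→T, 28 T→C.
Transversions (purine↔pyrimidine): 9 A→T, 25 A→C.

4 transitions, 2 transversions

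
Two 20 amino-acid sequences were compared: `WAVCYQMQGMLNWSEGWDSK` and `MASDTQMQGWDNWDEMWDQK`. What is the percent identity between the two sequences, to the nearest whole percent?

55%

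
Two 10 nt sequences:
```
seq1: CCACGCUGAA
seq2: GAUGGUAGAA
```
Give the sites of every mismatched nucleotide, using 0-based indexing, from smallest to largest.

Scanning 0-based: 0: C/G; 1: C/A; 2: A/U; 3: C/G; 5: C/U; 6: U/A.

0, 1, 2, 3, 5, 6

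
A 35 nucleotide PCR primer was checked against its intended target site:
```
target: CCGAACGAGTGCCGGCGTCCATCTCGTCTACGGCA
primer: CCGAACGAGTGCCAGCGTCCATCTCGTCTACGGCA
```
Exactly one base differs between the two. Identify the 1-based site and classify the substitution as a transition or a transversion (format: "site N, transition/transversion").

The sequences differ only at site 14: G→A (purine→purine), a transition.

site 14, transition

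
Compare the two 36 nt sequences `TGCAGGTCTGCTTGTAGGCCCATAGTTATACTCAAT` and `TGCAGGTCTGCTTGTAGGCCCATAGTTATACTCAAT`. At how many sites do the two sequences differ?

0

No positions differ; the sequences are identical.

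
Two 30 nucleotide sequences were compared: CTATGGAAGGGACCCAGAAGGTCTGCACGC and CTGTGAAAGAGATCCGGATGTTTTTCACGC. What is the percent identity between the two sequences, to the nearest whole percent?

9 positions differ (3, 6, 10, 13, 16, 19, 21, 23, 25), so 21 of 30 match: 21/30 = 70%.

70%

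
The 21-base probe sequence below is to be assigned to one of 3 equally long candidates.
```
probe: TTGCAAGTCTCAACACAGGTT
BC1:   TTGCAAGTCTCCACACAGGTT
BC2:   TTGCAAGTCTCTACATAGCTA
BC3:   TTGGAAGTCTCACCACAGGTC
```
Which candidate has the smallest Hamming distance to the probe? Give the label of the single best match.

Hamming distances to probe — BC1: 1; BC2: 4; BC3: 3.
Smallest is BC1 with 1 mismatch.

BC1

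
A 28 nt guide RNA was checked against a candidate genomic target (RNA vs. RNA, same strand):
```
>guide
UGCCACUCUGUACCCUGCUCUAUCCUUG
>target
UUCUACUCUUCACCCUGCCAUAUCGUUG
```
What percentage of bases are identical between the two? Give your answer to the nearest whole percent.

75%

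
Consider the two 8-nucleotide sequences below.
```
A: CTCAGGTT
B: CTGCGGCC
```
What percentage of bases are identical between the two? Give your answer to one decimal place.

50.0%

Mismatches at positions 3, 4, 7, 8 (1-based): 4 of 8.
Identical positions: 4/8 = 50% → 50.0%.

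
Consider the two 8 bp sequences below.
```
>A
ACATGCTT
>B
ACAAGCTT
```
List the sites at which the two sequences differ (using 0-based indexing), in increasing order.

3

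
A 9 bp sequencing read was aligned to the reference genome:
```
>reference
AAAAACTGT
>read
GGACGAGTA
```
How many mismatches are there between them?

Comparing position by position, 8 positions differ: 1 (A/G), 2 (A/G), 4 (A/C), 5 (A/G), 6 (C/A), 7 (T/G), 8 (G/T), 9 (T/A).

8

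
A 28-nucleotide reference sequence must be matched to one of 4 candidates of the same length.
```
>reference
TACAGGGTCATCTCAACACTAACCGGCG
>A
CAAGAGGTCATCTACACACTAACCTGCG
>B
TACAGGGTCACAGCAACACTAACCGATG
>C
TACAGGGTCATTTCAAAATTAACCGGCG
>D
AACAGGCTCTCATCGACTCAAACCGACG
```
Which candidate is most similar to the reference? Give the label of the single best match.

A differs at 7 bases; B differs at 5 bases; C differs at 3 bases; D differs at 9 bases. The closest is C.

C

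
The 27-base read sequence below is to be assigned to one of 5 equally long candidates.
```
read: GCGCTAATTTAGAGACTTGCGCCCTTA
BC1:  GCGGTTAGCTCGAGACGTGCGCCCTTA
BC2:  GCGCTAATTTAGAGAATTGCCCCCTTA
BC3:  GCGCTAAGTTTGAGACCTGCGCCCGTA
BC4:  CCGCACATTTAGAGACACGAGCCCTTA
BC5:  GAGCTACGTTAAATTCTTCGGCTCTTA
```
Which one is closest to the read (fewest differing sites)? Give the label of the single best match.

Hamming distances to read — BC1: 6; BC2: 2; BC3: 4; BC4: 6; BC5: 9.
Smallest is BC2 with 2 mismatches.

BC2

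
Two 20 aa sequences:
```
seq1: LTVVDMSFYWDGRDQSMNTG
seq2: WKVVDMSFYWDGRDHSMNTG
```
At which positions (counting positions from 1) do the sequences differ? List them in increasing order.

Differences at position 1 (L→W), position 2 (T→K), position 15 (Q→H).

1, 2, 15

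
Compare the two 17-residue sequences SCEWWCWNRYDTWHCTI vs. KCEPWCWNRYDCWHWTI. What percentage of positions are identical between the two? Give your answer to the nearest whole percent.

4 positions differ (1, 4, 12, 15), so 13 of 17 match: 13/17 = 76.47%.

76%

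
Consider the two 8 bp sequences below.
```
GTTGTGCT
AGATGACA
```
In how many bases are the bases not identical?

7

The sequences differ at bases 1, 2, 3, 4, 5, 6, 8 (1-based) — 7 in total.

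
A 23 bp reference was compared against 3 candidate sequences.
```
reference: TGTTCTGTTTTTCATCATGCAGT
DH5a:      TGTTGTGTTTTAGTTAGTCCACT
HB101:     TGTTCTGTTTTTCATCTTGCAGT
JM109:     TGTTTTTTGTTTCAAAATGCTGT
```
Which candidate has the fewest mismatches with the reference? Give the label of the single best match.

HB101

Hamming distances to reference — DH5a: 8; HB101: 1; JM109: 6.
Smallest is HB101 with 1 mismatch.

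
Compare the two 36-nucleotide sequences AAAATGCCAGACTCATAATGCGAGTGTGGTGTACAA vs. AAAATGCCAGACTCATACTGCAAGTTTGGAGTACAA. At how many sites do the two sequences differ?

Comparing position by position, 4 sites differ: 18 (A/C), 22 (G/A), 26 (G/T), 30 (T/A).

4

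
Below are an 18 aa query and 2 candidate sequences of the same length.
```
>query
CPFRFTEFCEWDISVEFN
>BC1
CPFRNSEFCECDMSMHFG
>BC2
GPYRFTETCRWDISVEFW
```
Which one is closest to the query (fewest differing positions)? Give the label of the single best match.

BC2

Hamming distances to query — BC1: 7; BC2: 5.
Smallest is BC2 with 5 mismatches.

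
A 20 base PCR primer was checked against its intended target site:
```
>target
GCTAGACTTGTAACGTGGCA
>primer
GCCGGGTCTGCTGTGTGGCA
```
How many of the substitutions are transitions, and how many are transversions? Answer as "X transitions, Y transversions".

Transitions (purine↔purine or pyrimidine↔pyrimidine): 3 T→C, 4 A→G, 6 A→G, 7 C→T, 8 T→C, 11 T→C, 13 A→G, 14 C→T.
Transversions (purine↔pyrimidine): 12 A→T.

8 transitions, 1 transversion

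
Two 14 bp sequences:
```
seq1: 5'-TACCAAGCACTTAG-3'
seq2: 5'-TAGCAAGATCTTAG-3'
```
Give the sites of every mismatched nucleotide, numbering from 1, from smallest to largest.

3, 8, 9

Scanning 1-based: 3: C/G; 8: C/A; 9: A/T.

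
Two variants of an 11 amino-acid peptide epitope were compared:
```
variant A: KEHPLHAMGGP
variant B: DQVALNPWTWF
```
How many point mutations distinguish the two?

10

Comparing position by position, 10 positions differ: 1 (K/D), 2 (E/Q), 3 (H/V), 4 (P/A), 6 (H/N), 7 (A/P), 8 (M/W), 9 (G/T), 10 (G/W), 11 (P/F).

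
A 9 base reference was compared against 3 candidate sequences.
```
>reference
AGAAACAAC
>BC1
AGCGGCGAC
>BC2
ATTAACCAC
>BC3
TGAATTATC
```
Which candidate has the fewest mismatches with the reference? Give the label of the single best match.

Hamming distances to reference — BC1: 4; BC2: 3; BC3: 4.
Smallest is BC2 with 3 mismatches.

BC2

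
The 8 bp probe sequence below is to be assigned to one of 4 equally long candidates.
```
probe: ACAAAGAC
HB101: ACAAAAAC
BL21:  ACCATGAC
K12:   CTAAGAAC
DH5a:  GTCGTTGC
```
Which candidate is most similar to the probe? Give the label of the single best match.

HB101

Hamming distances to probe — HB101: 1; BL21: 2; K12: 4; DH5a: 7.
Smallest is HB101 with 1 mismatch.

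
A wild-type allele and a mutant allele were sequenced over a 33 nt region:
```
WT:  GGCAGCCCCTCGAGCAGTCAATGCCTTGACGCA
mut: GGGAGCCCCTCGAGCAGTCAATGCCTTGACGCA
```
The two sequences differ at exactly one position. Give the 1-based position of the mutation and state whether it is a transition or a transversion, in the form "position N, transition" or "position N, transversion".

Position 3 changes C→G. C is a pyrimidine and G is a purine, so this is a transversion.

position 3, transversion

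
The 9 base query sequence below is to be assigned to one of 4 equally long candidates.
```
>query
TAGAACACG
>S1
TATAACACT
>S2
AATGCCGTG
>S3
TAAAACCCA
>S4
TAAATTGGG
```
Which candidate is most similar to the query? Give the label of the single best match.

S1

Hamming distances to query — S1: 2; S2: 6; S3: 3; S4: 5.
Smallest is S1 with 2 mismatches.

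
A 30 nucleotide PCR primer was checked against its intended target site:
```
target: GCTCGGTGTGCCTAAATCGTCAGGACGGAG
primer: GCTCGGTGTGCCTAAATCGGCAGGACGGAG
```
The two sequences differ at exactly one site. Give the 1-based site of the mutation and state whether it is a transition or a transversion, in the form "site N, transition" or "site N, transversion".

site 20, transversion

The sequences differ only at site 20: T→G (pyrimidine→purine), a transversion.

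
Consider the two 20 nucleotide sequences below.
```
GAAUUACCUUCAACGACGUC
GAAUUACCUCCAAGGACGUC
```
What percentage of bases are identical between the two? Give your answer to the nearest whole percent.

90%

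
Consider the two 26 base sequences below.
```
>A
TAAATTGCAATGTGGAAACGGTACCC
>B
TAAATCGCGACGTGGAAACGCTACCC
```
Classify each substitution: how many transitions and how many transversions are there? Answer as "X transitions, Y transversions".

Transitions (purine↔purine or pyrimidine↔pyrimidine): 6 T→C, 9 A→G, 11 T→C.
Transversions (purine↔pyrimidine): 21 G→C.

3 transitions, 1 transversion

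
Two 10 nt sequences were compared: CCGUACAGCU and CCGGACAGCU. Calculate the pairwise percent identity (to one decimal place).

1 position differs (4), so 9 of 10 match: 9/10 = 90%.

90.0%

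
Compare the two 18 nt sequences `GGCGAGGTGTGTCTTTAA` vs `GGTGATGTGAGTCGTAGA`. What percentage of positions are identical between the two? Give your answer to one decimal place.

66.7%

6 positions differ (3, 6, 10, 14, 16, 17), so 12 of 18 match: 12/18 = 66.67%.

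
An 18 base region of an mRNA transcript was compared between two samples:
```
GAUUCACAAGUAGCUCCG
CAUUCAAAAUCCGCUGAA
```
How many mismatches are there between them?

8

Comparing position by position, 8 bases differ: 1 (G/C), 7 (C/A), 10 (G/U), 11 (U/C), 12 (A/C), 16 (C/G), 17 (C/A), 18 (G/A).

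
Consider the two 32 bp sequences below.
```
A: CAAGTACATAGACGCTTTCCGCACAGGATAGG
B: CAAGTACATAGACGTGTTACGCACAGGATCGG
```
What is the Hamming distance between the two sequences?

4

Mismatches (1-based): site 15: C→T; site 16: T→G; site 19: C→A; site 30: A→C.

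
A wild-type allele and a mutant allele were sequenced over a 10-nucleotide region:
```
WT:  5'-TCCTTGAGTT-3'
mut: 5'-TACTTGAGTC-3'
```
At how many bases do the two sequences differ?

2

The sequences differ at bases 2, 10 (1-based) — 2 in total.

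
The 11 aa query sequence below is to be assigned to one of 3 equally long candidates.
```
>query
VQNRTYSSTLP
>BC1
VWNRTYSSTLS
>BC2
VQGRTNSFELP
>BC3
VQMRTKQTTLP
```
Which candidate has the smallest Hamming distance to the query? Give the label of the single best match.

BC1

BC1 differs at 2 residues; BC2 differs at 4 residues; BC3 differs at 4 residues. The closest is BC1.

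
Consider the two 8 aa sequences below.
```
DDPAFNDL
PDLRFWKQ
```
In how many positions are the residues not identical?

6

Mismatches (1-based): position 1: D→P; position 3: P→L; position 4: A→R; position 6: N→W; position 7: D→K; position 8: L→Q.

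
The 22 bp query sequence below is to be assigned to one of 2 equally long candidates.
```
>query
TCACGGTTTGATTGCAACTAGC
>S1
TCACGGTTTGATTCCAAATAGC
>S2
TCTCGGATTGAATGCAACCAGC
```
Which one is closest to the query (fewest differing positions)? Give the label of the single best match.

S1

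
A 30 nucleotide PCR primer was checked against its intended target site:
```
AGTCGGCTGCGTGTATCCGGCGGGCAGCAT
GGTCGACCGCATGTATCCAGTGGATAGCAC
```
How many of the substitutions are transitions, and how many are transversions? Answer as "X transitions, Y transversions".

9 transitions, 0 transversions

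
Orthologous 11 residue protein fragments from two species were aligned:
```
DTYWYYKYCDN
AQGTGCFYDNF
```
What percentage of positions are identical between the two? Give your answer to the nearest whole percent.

10 positions differ (1, 2, 3, 4, 5, 6, 7, 9, 10, 11), so 1 of 11 match: 1/11 = 9.091%.

9%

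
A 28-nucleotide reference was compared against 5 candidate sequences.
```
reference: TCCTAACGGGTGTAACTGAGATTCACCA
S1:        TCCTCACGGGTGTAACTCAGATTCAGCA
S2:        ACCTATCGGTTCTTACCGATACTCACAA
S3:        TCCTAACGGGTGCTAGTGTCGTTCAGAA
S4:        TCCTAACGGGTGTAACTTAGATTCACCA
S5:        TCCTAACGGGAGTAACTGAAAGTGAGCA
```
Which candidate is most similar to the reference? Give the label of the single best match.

S1 differs at 3 bases; S2 differs at 9 bases; S3 differs at 8 bases; S4 differs at 1 base; S5 differs at 5 bases. The closest is S4.

S4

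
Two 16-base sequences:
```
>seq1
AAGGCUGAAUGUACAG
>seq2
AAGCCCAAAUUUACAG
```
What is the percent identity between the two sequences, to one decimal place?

Mismatches at positions 4, 6, 7, 11 (1-based): 4 of 16.
Identical positions: 12/16 = 75% → 75.0%.

75.0%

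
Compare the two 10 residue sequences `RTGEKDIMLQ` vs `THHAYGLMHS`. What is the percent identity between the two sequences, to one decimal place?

9 positions differ (1, 2, 3, 4, 5, 6, 7, 9, 10), so 1 of 10 match: 1/10 = 10%.

10.0%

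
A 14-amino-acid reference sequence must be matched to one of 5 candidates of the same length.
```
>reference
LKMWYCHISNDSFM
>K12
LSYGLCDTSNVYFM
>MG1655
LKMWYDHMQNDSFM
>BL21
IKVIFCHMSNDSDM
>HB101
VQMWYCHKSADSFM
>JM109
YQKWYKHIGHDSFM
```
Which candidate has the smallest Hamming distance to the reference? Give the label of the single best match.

MG1655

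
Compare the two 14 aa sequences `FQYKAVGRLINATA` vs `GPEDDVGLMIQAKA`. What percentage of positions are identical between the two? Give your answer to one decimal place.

9 positions differ (1, 2, 3, 4, 5, 8, 9, 11, 13), so 5 of 14 match: 5/14 = 35.71%.

35.7%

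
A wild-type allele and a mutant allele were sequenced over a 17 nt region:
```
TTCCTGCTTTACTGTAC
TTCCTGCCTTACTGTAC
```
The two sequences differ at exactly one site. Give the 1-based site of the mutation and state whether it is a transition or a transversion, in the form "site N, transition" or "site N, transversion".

site 8, transition

The sequences differ only at site 8: T→C (pyrimidine→pyrimidine), a transition.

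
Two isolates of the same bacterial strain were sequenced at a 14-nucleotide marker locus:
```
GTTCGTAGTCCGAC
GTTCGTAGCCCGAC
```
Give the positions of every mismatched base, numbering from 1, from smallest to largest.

9

Scanning 1-based: 9: T/C.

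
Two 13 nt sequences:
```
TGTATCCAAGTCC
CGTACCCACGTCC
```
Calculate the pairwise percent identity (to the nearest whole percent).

77%

3 positions differ (1, 5, 9), so 10 of 13 match: 10/13 = 76.92%.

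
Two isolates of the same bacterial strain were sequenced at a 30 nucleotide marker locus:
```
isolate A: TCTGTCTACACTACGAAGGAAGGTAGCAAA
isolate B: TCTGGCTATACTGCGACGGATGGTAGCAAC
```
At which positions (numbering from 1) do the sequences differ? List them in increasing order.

Scanning 1-based: 5: T/G; 9: C/T; 13: A/G; 17: A/C; 21: A/T; 30: A/C.

5, 9, 13, 17, 21, 30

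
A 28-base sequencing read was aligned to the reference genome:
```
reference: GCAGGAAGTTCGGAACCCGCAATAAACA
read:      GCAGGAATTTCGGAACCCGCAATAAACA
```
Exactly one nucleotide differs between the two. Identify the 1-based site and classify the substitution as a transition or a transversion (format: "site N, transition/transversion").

site 8, transversion

The sequences differ only at site 8: G→T (purine→pyrimidine), a transversion.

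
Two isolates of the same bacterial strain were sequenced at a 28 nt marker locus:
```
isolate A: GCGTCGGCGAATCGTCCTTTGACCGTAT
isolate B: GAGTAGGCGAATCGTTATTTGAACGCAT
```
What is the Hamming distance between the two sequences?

Comparing position by position, 6 bases differ: 2 (C/A), 5 (C/A), 16 (C/T), 17 (C/A), 23 (C/A), 26 (T/C).

6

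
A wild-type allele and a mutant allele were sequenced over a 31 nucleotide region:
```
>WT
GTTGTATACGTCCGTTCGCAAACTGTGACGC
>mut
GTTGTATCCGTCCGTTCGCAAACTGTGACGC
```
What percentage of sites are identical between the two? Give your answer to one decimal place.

1 position differs (8), so 30 of 31 match: 30/31 = 96.77%.

96.8%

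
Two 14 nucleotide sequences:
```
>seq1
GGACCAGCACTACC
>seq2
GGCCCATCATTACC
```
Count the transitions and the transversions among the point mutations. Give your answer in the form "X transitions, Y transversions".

1 transition, 2 transversions

Mismatches (1-based):
position 3: A→C (purine→pyrimidine, transversion)
position 7: G→T (purine→pyrimidine, transversion)
position 10: C→T (pyrimidine→pyrimidine, transition)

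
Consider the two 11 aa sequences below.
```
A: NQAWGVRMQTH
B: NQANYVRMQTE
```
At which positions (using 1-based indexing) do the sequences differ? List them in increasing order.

4, 5, 11

Scanning 1-based: 4: W/N; 5: G/Y; 11: H/E.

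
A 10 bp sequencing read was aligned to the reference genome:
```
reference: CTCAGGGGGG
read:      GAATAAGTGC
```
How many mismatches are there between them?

8

Comparing position by position, 8 positions differ: 1 (C/G), 2 (T/A), 3 (C/A), 4 (A/T), 5 (G/A), 6 (G/A), 8 (G/T), 10 (G/C).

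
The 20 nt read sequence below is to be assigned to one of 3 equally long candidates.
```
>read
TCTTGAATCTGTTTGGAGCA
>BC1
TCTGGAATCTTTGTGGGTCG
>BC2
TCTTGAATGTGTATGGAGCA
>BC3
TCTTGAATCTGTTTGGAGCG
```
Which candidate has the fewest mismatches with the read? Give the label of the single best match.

BC1 differs at 6 sites; BC2 differs at 2 sites; BC3 differs at 1 site. The closest is BC3.

BC3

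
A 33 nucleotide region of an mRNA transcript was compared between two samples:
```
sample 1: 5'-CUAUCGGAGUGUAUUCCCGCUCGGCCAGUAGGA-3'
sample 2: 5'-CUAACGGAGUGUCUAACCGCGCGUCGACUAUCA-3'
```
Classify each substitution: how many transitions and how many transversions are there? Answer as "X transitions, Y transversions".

0 transitions, 10 transversions

Mismatches (1-based):
site 4: U→A (pyrimidine→purine, transversion)
site 13: A→C (purine→pyrimidine, transversion)
site 15: U→A (pyrimidine→purine, transversion)
site 16: C→A (pyrimidine→purine, transversion)
site 21: U→G (pyrimidine→purine, transversion)
site 24: G→U (purine→pyrimidine, transversion)
site 26: C→G (pyrimidine→purine, transversion)
site 28: G→C (purine→pyrimidine, transversion)
site 31: G→U (purine→pyrimidine, transversion)
site 32: G→C (purine→pyrimidine, transversion)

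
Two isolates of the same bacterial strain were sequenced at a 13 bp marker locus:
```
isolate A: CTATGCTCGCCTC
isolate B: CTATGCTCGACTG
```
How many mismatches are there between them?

Comparing position by position, 2 bases differ: 10 (C/A), 13 (C/G).

2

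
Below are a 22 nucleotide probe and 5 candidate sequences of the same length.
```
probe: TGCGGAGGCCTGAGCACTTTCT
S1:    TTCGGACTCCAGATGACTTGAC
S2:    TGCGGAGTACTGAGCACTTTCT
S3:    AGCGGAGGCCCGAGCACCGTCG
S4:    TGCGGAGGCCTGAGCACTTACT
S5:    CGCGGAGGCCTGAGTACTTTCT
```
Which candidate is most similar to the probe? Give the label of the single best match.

S4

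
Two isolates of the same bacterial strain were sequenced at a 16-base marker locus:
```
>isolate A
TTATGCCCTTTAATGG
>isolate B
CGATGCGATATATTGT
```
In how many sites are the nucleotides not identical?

7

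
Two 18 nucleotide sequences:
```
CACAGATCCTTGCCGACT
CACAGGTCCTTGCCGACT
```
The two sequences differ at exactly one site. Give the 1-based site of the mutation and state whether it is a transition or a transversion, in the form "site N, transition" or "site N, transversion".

site 6, transition

Site 6 changes A→G. A is a purine and G is a purine, so this is a transition.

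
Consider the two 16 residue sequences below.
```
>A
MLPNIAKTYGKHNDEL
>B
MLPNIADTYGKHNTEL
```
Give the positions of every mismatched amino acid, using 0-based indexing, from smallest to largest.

Differences at position 6 (K→D), position 13 (D→T).

6, 13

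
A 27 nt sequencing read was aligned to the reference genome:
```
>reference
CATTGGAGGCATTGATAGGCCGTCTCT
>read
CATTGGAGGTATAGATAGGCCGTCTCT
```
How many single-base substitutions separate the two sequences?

2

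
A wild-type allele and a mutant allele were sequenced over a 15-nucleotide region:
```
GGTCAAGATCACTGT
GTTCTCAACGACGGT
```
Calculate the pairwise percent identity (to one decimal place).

53.3%

Mismatches at positions 2, 5, 6, 7, 9, 10, 13 (1-based): 7 of 15.
Identical positions: 8/15 = 53.33% → 53.3%.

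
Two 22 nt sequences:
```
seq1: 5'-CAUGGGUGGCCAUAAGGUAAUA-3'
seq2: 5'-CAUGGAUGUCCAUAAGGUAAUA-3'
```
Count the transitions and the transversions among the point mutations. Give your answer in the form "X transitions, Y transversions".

Mismatches (1-based):
position 6: G→A (purine→purine, transition)
position 9: G→U (purine→pyrimidine, transversion)

1 transition, 1 transversion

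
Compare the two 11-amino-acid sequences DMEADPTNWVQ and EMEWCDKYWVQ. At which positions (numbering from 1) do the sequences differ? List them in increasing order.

1, 4, 5, 6, 7, 8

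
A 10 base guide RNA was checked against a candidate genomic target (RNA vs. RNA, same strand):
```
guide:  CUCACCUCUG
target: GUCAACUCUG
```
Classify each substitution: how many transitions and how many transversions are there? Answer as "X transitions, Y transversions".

Mismatches (1-based):
base 1: C→G (pyrimidine→purine, transversion)
base 5: C→A (pyrimidine→purine, transversion)

0 transitions, 2 transversions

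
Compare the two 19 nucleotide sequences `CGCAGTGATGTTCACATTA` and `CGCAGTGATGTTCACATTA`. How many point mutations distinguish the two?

0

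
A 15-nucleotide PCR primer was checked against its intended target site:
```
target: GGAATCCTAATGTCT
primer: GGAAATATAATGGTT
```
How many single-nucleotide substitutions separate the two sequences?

5

The sequences differ at bases 5, 6, 7, 13, 14 (1-based) — 5 in total.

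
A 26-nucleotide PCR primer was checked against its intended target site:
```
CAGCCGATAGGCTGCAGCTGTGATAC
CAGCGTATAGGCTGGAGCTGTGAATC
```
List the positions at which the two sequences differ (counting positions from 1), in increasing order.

Differences at position 5 (C→G), position 6 (G→T), position 15 (C→G), position 24 (T→A), position 25 (A→T).

5, 6, 15, 24, 25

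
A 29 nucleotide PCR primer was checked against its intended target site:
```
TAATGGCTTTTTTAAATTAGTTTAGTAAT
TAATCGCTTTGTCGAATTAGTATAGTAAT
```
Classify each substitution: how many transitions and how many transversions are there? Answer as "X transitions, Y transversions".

2 transitions, 3 transversions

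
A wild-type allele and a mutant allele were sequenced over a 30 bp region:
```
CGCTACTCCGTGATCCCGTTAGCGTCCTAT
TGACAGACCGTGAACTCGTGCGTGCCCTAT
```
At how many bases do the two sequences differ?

Comparing position by position, 11 bases differ: 1 (C/T), 3 (C/A), 4 (T/C), 6 (C/G), 7 (T/A), 14 (T/A), 16 (C/T), 20 (T/G), 21 (A/C), 23 (C/T), 25 (T/C).

11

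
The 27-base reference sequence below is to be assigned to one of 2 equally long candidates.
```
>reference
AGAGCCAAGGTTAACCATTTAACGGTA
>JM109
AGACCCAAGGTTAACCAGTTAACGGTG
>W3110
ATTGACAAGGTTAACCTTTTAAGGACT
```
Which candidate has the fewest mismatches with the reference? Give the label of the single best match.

JM109 differs at 3 sites; W3110 differs at 8 sites. The closest is JM109.

JM109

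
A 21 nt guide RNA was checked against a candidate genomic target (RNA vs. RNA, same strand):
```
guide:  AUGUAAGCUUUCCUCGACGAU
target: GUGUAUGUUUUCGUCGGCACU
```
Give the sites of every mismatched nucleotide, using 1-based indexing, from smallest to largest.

1, 6, 8, 13, 17, 19, 20

Differences at site 1 (A→G), site 6 (A→U), site 8 (C→U), site 13 (C→G), site 17 (A→G), site 19 (G→A), site 20 (A→C).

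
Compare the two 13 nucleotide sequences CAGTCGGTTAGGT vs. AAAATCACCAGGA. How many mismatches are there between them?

9

Comparing position by position, 9 positions differ: 1 (C/A), 3 (G/A), 4 (T/A), 5 (C/T), 6 (G/C), 7 (G/A), 8 (T/C), 9 (T/C), 13 (T/A).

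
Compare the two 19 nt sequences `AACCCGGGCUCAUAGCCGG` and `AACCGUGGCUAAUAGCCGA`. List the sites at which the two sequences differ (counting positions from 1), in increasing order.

Differences at site 5 (C→G), site 6 (G→U), site 11 (C→A), site 19 (G→A).

5, 6, 11, 19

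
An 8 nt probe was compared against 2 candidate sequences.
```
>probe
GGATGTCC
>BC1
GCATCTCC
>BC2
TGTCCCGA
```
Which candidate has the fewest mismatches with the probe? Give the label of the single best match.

BC1

Hamming distances to probe — BC1: 2; BC2: 7.
Smallest is BC1 with 2 mismatches.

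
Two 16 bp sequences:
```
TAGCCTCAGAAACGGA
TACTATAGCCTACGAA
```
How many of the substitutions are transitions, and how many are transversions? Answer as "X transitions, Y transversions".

3 transitions, 6 transversions

Mismatches (1-based):
base 3: G→C (purine→pyrimidine, transversion)
base 4: C→T (pyrimidine→pyrimidine, transition)
base 5: C→A (pyrimidine→purine, transversion)
base 7: C→A (pyrimidine→purine, transversion)
base 8: A→G (purine→purine, transition)
base 9: G→C (purine→pyrimidine, transversion)
base 10: A→C (purine→pyrimidine, transversion)
base 11: A→T (purine→pyrimidine, transversion)
base 15: G→A (purine→purine, transition)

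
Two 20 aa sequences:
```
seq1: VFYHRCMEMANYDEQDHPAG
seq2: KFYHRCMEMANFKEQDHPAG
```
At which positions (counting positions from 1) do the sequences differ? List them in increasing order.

Differences at position 1 (V→K), position 12 (Y→F), position 13 (D→K).

1, 12, 13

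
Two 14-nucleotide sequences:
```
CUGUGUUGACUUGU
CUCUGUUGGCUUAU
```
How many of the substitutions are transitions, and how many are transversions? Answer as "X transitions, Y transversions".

Mismatches (1-based):
base 3: G→C (purine→pyrimidine, transversion)
base 9: A→G (purine→purine, transition)
base 13: G→A (purine→purine, transition)

2 transitions, 1 transversion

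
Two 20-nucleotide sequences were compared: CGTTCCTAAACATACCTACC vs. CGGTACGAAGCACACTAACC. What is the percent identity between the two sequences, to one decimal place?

Mismatches at positions 3, 5, 7, 10, 13, 16, 17 (1-based): 7 of 20.
Identical positions: 13/20 = 65% → 65.0%.

65.0%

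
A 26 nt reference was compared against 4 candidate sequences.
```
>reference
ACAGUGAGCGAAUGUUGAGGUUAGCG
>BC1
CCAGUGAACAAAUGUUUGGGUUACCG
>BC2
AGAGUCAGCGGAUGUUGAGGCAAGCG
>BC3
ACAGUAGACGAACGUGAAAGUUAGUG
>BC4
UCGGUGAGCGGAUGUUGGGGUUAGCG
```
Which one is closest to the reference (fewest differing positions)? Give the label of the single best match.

BC1 differs at 6 positions; BC2 differs at 5 positions; BC3 differs at 8 positions; BC4 differs at 4 positions. The closest is BC4.

BC4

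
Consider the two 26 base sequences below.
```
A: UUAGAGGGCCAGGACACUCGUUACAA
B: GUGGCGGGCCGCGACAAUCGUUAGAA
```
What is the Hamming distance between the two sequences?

Mismatches (1-based): site 1: U→G; site 3: A→G; site 5: A→C; site 11: A→G; site 12: G→C; site 17: C→A; site 24: C→G.

7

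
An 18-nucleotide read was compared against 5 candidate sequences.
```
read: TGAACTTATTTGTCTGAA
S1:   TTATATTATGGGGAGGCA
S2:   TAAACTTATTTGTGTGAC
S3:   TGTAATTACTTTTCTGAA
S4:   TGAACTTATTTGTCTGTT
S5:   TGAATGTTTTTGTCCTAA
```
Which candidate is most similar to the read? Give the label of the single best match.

S4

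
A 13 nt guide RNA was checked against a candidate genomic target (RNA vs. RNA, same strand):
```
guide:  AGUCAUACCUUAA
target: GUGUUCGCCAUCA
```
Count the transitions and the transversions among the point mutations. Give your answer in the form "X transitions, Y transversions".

Transitions (purine↔purine or pyrimidine↔pyrimidine): 1 A→G, 4 C→U, 6 U→C, 7 A→G.
Transversions (purine↔pyrimidine): 2 G→U, 3 U→G, 5 A→U, 10 U→A, 12 A→C.

4 transitions, 5 transversions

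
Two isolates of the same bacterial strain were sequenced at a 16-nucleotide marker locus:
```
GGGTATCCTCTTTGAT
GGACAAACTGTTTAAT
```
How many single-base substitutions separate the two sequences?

Comparing position by position, 6 sites differ: 3 (G/A), 4 (T/C), 6 (T/A), 7 (C/A), 10 (C/G), 14 (G/A).

6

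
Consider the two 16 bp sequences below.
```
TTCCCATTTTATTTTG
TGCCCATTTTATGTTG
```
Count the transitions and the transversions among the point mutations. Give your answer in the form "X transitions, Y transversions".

0 transitions, 2 transversions

Mismatches (1-based):
base 2: T→G (pyrimidine→purine, transversion)
base 13: T→G (pyrimidine→purine, transversion)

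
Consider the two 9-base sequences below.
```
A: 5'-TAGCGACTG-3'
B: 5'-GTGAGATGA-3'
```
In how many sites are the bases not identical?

6

Comparing position by position, 6 sites differ: 1 (T/G), 2 (A/T), 4 (C/A), 7 (C/T), 8 (T/G), 9 (G/A).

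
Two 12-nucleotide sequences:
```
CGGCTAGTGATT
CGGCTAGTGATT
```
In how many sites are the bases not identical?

No positions differ; the sequences are identical.

0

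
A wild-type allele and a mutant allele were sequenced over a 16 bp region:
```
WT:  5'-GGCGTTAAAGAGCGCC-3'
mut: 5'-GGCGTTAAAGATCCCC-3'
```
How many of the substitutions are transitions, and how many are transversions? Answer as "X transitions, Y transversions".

Mismatches (1-based):
position 12: G→T (purine→pyrimidine, transversion)
position 14: G→C (purine→pyrimidine, transversion)

0 transitions, 2 transversions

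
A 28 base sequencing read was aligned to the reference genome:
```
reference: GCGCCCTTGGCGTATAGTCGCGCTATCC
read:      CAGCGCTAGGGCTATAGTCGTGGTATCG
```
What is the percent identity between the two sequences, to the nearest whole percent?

Mismatches at positions 1, 2, 5, 8, 11, 12, 21, 23, 28 (1-based): 9 of 28.
Identical positions: 19/28 = 67.86% → 68%.

68%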